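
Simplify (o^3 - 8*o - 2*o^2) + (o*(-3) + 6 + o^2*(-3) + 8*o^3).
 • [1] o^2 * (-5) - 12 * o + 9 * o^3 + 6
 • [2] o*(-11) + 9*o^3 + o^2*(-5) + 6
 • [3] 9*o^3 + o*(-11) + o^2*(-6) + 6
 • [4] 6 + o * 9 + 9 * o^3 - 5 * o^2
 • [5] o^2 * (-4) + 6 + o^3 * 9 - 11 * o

Adding the polynomials and combining like terms:
(o^3 - 8*o - 2*o^2) + (o*(-3) + 6 + o^2*(-3) + 8*o^3)
= o*(-11) + 9*o^3 + o^2*(-5) + 6
2) o*(-11) + 9*o^3 + o^2*(-5) + 6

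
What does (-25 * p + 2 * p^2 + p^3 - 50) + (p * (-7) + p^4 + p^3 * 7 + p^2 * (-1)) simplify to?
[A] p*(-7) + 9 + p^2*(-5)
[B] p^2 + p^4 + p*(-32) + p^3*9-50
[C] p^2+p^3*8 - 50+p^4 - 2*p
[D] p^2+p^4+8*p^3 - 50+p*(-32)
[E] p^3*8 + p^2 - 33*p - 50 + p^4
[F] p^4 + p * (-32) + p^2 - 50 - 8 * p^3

Adding the polynomials and combining like terms:
(-25*p + 2*p^2 + p^3 - 50) + (p*(-7) + p^4 + p^3*7 + p^2*(-1))
= p^2+p^4+8*p^3 - 50+p*(-32)
D) p^2+p^4+8*p^3 - 50+p*(-32)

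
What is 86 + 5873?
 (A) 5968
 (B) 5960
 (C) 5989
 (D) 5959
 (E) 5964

86 + 5873 = 5959
D) 5959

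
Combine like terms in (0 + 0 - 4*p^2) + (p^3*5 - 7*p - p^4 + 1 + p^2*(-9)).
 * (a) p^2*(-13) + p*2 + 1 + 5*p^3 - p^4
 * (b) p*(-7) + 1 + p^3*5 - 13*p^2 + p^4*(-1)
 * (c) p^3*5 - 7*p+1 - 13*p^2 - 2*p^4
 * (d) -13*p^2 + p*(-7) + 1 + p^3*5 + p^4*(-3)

Adding the polynomials and combining like terms:
(0 + 0 - 4*p^2) + (p^3*5 - 7*p - p^4 + 1 + p^2*(-9))
= p*(-7) + 1 + p^3*5 - 13*p^2 + p^4*(-1)
b) p*(-7) + 1 + p^3*5 - 13*p^2 + p^4*(-1)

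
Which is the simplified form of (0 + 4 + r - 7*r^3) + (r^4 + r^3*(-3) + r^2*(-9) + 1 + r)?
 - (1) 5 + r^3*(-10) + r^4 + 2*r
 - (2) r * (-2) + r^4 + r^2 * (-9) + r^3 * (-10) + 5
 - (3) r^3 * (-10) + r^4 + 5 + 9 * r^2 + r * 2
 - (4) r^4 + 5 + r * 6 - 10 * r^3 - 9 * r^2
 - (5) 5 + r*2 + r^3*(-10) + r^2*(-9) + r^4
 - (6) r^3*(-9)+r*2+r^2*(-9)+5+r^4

Adding the polynomials and combining like terms:
(0 + 4 + r - 7*r^3) + (r^4 + r^3*(-3) + r^2*(-9) + 1 + r)
= 5 + r*2 + r^3*(-10) + r^2*(-9) + r^4
5) 5 + r*2 + r^3*(-10) + r^2*(-9) + r^4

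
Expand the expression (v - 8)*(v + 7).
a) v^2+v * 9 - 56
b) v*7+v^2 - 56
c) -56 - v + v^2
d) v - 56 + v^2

Expanding (v - 8)*(v + 7):
= -56 - v + v^2
c) -56 - v + v^2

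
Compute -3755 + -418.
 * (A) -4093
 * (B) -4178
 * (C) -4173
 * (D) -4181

-3755 + -418 = -4173
C) -4173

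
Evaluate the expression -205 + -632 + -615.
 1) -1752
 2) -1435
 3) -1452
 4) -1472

First: -205 + -632 = -837
Then: -837 + -615 = -1452
3) -1452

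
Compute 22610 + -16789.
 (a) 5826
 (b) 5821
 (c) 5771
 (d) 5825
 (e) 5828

22610 + -16789 = 5821
b) 5821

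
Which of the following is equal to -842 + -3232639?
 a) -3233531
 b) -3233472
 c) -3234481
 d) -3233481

-842 + -3232639 = -3233481
d) -3233481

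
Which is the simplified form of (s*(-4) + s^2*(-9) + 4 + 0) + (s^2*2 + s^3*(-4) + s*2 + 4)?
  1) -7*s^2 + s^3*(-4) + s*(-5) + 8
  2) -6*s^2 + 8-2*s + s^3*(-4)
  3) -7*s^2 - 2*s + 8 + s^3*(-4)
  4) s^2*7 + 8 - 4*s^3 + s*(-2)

Adding the polynomials and combining like terms:
(s*(-4) + s^2*(-9) + 4 + 0) + (s^2*2 + s^3*(-4) + s*2 + 4)
= -7*s^2 - 2*s + 8 + s^3*(-4)
3) -7*s^2 - 2*s + 8 + s^3*(-4)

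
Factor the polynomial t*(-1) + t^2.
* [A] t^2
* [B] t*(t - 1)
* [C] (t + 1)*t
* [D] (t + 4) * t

We need to factor t*(-1) + t^2.
The factored form is t*(t - 1).
B) t*(t - 1)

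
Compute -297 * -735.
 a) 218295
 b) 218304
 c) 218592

-297 * -735 = 218295
a) 218295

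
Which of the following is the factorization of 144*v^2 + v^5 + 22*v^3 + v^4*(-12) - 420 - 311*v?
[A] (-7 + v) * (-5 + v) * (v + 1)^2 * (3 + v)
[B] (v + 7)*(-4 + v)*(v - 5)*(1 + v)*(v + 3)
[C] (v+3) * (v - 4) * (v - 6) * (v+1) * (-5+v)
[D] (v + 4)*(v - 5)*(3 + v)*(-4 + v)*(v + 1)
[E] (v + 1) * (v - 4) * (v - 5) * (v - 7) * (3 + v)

We need to factor 144*v^2 + v^5 + 22*v^3 + v^4*(-12) - 420 - 311*v.
The factored form is (v + 1) * (v - 4) * (v - 5) * (v - 7) * (3 + v).
E) (v + 1) * (v - 4) * (v - 5) * (v - 7) * (3 + v)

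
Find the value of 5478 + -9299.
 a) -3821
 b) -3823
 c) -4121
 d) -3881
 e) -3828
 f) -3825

5478 + -9299 = -3821
a) -3821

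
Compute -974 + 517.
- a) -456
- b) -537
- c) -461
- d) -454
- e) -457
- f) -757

-974 + 517 = -457
e) -457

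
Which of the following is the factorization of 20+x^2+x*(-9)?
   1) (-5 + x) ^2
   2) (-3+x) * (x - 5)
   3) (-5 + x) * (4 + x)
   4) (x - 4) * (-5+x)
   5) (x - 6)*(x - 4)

We need to factor 20+x^2+x*(-9).
The factored form is (x - 4) * (-5+x).
4) (x - 4) * (-5+x)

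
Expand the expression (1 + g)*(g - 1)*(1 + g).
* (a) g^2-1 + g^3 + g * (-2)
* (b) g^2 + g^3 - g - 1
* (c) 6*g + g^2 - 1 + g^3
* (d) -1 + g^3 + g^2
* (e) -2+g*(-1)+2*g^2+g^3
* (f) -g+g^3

Expanding (1 + g)*(g - 1)*(1 + g):
= g^2 + g^3 - g - 1
b) g^2 + g^3 - g - 1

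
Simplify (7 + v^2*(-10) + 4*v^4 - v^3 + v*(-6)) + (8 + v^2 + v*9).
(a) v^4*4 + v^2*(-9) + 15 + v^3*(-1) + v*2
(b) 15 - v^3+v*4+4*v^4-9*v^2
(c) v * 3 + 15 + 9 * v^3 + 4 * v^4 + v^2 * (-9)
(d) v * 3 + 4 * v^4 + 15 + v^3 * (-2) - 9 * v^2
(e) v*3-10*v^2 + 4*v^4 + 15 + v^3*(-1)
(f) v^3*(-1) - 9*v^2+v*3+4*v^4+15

Adding the polynomials and combining like terms:
(7 + v^2*(-10) + 4*v^4 - v^3 + v*(-6)) + (8 + v^2 + v*9)
= v^3*(-1) - 9*v^2+v*3+4*v^4+15
f) v^3*(-1) - 9*v^2+v*3+4*v^4+15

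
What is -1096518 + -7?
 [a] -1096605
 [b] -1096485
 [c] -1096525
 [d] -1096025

-1096518 + -7 = -1096525
c) -1096525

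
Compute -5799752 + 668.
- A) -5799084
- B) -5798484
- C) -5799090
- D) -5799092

-5799752 + 668 = -5799084
A) -5799084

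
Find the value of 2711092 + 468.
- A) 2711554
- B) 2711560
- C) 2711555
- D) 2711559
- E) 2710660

2711092 + 468 = 2711560
B) 2711560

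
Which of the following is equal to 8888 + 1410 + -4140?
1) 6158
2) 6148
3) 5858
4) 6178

First: 8888 + 1410 = 10298
Then: 10298 + -4140 = 6158
1) 6158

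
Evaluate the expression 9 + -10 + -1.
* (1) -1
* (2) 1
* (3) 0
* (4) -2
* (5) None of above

First: 9 + -10 = -1
Then: -1 + -1 = -2
4) -2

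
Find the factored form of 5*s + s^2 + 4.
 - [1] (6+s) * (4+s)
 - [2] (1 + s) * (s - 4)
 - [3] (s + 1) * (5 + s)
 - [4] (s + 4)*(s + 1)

We need to factor 5*s + s^2 + 4.
The factored form is (s + 4)*(s + 1).
4) (s + 4)*(s + 1)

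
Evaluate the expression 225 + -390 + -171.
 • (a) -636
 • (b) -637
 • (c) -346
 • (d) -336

First: 225 + -390 = -165
Then: -165 + -171 = -336
d) -336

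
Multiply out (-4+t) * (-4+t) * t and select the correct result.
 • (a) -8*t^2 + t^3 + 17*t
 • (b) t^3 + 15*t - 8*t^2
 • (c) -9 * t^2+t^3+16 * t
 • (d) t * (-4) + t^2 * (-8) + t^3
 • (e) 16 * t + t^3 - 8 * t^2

Expanding (-4+t) * (-4+t) * t:
= 16 * t + t^3 - 8 * t^2
e) 16 * t + t^3 - 8 * t^2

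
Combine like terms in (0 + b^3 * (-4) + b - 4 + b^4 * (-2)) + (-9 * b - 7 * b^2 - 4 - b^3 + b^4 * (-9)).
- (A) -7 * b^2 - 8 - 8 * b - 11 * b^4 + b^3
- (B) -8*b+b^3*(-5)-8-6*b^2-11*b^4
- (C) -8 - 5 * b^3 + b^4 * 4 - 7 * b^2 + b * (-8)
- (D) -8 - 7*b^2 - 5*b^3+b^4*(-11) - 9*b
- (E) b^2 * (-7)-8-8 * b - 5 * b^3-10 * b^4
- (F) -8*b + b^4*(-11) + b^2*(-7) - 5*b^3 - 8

Adding the polynomials and combining like terms:
(0 + b^3*(-4) + b - 4 + b^4*(-2)) + (-9*b - 7*b^2 - 4 - b^3 + b^4*(-9))
= -8*b + b^4*(-11) + b^2*(-7) - 5*b^3 - 8
F) -8*b + b^4*(-11) + b^2*(-7) - 5*b^3 - 8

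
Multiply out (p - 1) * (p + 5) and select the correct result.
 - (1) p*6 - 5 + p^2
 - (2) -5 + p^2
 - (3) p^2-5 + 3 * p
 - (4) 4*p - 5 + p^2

Expanding (p - 1) * (p + 5):
= 4*p - 5 + p^2
4) 4*p - 5 + p^2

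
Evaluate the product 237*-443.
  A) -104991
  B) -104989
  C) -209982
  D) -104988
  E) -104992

237 * -443 = -104991
A) -104991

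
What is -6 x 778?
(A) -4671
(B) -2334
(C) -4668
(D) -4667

-6 * 778 = -4668
C) -4668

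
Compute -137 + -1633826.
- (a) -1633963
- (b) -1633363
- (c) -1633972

-137 + -1633826 = -1633963
a) -1633963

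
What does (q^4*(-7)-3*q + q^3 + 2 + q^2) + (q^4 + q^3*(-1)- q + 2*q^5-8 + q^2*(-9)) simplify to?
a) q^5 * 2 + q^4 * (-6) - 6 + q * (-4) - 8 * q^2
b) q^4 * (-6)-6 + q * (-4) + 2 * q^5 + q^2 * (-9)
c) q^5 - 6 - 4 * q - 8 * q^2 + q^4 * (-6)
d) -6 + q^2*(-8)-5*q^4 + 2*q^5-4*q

Adding the polynomials and combining like terms:
(q^4*(-7) - 3*q + q^3 + 2 + q^2) + (q^4 + q^3*(-1) - q + 2*q^5 - 8 + q^2*(-9))
= q^5 * 2 + q^4 * (-6) - 6 + q * (-4) - 8 * q^2
a) q^5 * 2 + q^4 * (-6) - 6 + q * (-4) - 8 * q^2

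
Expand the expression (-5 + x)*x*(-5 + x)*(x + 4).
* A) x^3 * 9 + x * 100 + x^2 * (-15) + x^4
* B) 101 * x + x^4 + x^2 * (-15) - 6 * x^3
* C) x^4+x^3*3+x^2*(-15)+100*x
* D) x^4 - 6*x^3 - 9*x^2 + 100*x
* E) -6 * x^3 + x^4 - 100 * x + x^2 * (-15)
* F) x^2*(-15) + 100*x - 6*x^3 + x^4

Expanding (-5 + x)*x*(-5 + x)*(x + 4):
= x^2*(-15) + 100*x - 6*x^3 + x^4
F) x^2*(-15) + 100*x - 6*x^3 + x^4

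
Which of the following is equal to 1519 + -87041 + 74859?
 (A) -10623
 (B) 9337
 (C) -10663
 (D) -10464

First: 1519 + -87041 = -85522
Then: -85522 + 74859 = -10663
C) -10663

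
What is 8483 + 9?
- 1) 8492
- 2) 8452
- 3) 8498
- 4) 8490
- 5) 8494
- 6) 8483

8483 + 9 = 8492
1) 8492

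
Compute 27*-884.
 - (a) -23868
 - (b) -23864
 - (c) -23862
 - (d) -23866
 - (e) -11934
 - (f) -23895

27 * -884 = -23868
a) -23868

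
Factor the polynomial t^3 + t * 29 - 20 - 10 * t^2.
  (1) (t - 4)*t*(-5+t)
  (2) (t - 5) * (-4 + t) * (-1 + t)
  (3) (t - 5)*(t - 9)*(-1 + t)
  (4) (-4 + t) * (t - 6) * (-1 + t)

We need to factor t^3 + t * 29 - 20 - 10 * t^2.
The factored form is (t - 5) * (-4 + t) * (-1 + t).
2) (t - 5) * (-4 + t) * (-1 + t)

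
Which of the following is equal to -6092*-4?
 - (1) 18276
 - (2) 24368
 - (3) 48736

-6092 * -4 = 24368
2) 24368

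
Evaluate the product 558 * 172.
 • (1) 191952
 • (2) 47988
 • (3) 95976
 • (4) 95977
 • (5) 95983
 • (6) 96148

558 * 172 = 95976
3) 95976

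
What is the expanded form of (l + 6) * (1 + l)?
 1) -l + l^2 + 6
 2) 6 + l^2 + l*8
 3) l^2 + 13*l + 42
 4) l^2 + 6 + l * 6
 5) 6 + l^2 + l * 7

Expanding (l + 6) * (1 + l):
= 6 + l^2 + l * 7
5) 6 + l^2 + l * 7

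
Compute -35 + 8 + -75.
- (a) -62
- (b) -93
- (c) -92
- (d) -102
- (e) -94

First: -35 + 8 = -27
Then: -27 + -75 = -102
d) -102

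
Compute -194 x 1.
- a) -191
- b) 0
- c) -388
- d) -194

-194 * 1 = -194
d) -194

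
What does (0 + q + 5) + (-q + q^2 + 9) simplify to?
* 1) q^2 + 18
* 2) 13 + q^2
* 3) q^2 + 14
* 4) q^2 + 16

Adding the polynomials and combining like terms:
(0 + q + 5) + (-q + q^2 + 9)
= q^2 + 14
3) q^2 + 14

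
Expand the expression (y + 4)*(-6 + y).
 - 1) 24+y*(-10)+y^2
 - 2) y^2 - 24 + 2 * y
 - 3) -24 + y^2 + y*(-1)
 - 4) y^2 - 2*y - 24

Expanding (y + 4)*(-6 + y):
= y^2 - 2*y - 24
4) y^2 - 2*y - 24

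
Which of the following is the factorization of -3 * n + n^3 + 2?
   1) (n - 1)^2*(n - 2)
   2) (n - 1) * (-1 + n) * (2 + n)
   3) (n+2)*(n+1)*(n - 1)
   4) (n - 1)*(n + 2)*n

We need to factor -3 * n + n^3 + 2.
The factored form is (n - 1) * (-1 + n) * (2 + n).
2) (n - 1) * (-1 + n) * (2 + n)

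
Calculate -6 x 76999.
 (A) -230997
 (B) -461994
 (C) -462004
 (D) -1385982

-6 * 76999 = -461994
B) -461994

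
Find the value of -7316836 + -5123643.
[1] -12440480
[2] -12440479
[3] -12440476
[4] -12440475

-7316836 + -5123643 = -12440479
2) -12440479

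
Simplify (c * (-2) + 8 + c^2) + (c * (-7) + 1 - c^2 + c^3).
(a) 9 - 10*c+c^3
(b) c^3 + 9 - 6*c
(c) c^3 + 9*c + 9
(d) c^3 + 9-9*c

Adding the polynomials and combining like terms:
(c*(-2) + 8 + c^2) + (c*(-7) + 1 - c^2 + c^3)
= c^3 + 9-9*c
d) c^3 + 9-9*c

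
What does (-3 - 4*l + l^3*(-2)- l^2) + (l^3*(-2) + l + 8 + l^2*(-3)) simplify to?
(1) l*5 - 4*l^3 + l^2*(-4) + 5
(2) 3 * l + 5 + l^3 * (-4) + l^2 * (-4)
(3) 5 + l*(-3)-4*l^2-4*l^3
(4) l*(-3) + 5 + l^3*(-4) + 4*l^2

Adding the polynomials and combining like terms:
(-3 - 4*l + l^3*(-2) - l^2) + (l^3*(-2) + l + 8 + l^2*(-3))
= 5 + l*(-3)-4*l^2-4*l^3
3) 5 + l*(-3)-4*l^2-4*l^3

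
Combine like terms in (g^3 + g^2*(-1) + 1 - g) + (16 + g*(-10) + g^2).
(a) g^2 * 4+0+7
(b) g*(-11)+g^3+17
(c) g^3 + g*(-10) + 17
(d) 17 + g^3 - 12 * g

Adding the polynomials and combining like terms:
(g^3 + g^2*(-1) + 1 - g) + (16 + g*(-10) + g^2)
= g*(-11)+g^3+17
b) g*(-11)+g^3+17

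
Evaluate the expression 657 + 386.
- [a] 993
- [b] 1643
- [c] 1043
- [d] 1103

657 + 386 = 1043
c) 1043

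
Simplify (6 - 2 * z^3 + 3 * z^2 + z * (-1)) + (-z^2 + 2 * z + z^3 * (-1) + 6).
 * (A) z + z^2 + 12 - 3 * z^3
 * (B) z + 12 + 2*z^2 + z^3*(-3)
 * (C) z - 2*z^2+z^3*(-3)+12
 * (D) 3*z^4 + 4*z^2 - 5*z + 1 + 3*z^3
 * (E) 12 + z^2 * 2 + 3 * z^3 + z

Adding the polynomials and combining like terms:
(6 - 2*z^3 + 3*z^2 + z*(-1)) + (-z^2 + 2*z + z^3*(-1) + 6)
= z + 12 + 2*z^2 + z^3*(-3)
B) z + 12 + 2*z^2 + z^3*(-3)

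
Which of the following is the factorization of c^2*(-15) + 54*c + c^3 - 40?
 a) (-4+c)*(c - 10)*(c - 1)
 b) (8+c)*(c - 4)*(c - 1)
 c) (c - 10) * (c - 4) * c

We need to factor c^2*(-15) + 54*c + c^3 - 40.
The factored form is (-4+c)*(c - 10)*(c - 1).
a) (-4+c)*(c - 10)*(c - 1)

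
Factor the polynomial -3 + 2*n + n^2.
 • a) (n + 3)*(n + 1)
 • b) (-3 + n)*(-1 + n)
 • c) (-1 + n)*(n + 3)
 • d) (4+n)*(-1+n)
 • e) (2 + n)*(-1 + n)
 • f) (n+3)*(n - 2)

We need to factor -3 + 2*n + n^2.
The factored form is (-1 + n)*(n + 3).
c) (-1 + n)*(n + 3)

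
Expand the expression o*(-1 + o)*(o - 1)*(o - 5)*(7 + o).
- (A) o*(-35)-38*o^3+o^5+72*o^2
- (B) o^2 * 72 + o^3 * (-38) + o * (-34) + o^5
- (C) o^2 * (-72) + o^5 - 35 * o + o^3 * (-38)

Expanding o*(-1 + o)*(o - 1)*(o - 5)*(7 + o):
= o*(-35)-38*o^3+o^5+72*o^2
A) o*(-35)-38*o^3+o^5+72*o^2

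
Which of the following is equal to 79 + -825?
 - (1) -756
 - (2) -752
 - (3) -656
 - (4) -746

79 + -825 = -746
4) -746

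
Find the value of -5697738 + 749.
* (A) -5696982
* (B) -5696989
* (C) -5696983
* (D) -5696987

-5697738 + 749 = -5696989
B) -5696989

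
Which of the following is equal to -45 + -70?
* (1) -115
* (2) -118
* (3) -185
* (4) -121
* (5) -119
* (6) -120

-45 + -70 = -115
1) -115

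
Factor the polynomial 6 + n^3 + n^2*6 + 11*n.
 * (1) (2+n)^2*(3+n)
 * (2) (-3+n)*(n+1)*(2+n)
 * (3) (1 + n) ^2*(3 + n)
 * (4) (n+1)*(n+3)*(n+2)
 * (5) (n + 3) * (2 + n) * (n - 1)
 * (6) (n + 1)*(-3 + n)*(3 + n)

We need to factor 6 + n^3 + n^2*6 + 11*n.
The factored form is (n+1)*(n+3)*(n+2).
4) (n+1)*(n+3)*(n+2)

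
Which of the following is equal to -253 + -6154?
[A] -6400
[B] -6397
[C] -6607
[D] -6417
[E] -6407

-253 + -6154 = -6407
E) -6407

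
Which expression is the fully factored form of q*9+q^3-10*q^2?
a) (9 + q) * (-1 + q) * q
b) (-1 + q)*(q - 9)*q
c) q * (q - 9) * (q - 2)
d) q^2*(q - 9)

We need to factor q*9+q^3-10*q^2.
The factored form is (-1 + q)*(q - 9)*q.
b) (-1 + q)*(q - 9)*q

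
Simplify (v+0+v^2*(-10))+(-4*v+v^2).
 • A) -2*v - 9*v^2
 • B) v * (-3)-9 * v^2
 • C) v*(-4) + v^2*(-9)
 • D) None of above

Adding the polynomials and combining like terms:
(v + 0 + v^2*(-10)) + (-4*v + v^2)
= v * (-3)-9 * v^2
B) v * (-3)-9 * v^2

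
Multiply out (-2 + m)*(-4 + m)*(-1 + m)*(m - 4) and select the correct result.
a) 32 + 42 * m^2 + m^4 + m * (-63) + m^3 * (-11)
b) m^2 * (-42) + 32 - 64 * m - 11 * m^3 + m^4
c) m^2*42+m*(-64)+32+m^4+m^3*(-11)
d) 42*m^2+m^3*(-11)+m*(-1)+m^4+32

Expanding (-2 + m)*(-4 + m)*(-1 + m)*(m - 4):
= m^2*42+m*(-64)+32+m^4+m^3*(-11)
c) m^2*42+m*(-64)+32+m^4+m^3*(-11)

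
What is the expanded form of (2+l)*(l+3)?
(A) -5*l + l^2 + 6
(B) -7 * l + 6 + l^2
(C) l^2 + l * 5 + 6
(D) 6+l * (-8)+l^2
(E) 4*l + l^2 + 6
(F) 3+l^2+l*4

Expanding (2+l)*(l+3):
= l^2 + l * 5 + 6
C) l^2 + l * 5 + 6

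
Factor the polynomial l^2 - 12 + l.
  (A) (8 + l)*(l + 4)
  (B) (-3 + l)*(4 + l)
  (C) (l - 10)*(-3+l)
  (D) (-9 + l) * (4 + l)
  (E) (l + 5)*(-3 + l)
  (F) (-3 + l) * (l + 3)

We need to factor l^2 - 12 + l.
The factored form is (-3 + l)*(4 + l).
B) (-3 + l)*(4 + l)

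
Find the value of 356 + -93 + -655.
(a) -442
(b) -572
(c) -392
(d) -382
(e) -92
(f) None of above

First: 356 + -93 = 263
Then: 263 + -655 = -392
c) -392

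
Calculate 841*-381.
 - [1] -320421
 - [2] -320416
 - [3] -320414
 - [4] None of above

841 * -381 = -320421
1) -320421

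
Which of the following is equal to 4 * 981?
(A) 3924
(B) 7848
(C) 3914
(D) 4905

4 * 981 = 3924
A) 3924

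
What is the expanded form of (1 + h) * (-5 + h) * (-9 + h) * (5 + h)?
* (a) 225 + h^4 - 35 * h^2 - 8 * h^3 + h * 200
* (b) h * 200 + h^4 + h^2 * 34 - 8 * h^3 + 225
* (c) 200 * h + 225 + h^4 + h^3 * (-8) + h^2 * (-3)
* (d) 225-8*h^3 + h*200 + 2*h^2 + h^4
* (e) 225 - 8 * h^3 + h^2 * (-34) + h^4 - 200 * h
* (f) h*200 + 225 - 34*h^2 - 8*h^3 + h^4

Expanding (1 + h) * (-5 + h) * (-9 + h) * (5 + h):
= h*200 + 225 - 34*h^2 - 8*h^3 + h^4
f) h*200 + 225 - 34*h^2 - 8*h^3 + h^4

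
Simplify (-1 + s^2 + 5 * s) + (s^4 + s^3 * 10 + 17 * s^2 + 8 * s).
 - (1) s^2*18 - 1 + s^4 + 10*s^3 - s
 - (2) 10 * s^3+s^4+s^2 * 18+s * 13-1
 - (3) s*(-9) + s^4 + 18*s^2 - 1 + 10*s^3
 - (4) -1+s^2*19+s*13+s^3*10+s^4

Adding the polynomials and combining like terms:
(-1 + s^2 + 5*s) + (s^4 + s^3*10 + 17*s^2 + 8*s)
= 10 * s^3+s^4+s^2 * 18+s * 13-1
2) 10 * s^3+s^4+s^2 * 18+s * 13-1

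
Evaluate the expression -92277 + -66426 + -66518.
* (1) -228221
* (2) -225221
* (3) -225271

First: -92277 + -66426 = -158703
Then: -158703 + -66518 = -225221
2) -225221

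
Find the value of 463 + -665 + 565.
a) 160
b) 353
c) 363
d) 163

First: 463 + -665 = -202
Then: -202 + 565 = 363
c) 363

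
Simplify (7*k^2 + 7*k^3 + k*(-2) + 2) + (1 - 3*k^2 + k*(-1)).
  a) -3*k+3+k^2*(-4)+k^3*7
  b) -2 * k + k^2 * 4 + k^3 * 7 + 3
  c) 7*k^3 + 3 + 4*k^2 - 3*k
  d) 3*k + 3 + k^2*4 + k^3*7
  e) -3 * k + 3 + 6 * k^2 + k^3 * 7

Adding the polynomials and combining like terms:
(7*k^2 + 7*k^3 + k*(-2) + 2) + (1 - 3*k^2 + k*(-1))
= 7*k^3 + 3 + 4*k^2 - 3*k
c) 7*k^3 + 3 + 4*k^2 - 3*k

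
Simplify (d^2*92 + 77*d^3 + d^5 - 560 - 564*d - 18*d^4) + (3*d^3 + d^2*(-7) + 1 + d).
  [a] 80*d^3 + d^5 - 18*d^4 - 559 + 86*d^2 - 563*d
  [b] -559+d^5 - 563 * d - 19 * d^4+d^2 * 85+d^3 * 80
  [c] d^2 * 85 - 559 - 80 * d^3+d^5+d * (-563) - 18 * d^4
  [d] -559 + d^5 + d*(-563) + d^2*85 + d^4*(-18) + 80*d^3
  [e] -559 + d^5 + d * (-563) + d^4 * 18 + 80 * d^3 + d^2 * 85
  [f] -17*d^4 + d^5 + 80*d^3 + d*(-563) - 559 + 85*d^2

Adding the polynomials and combining like terms:
(d^2*92 + 77*d^3 + d^5 - 560 - 564*d - 18*d^4) + (3*d^3 + d^2*(-7) + 1 + d)
= -559 + d^5 + d*(-563) + d^2*85 + d^4*(-18) + 80*d^3
d) -559 + d^5 + d*(-563) + d^2*85 + d^4*(-18) + 80*d^3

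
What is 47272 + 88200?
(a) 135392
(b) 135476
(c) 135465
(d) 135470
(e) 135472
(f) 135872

47272 + 88200 = 135472
e) 135472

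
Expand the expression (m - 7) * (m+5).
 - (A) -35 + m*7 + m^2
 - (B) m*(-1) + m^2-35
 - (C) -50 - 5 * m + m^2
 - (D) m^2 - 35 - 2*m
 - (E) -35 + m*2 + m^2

Expanding (m - 7) * (m+5):
= m^2 - 35 - 2*m
D) m^2 - 35 - 2*m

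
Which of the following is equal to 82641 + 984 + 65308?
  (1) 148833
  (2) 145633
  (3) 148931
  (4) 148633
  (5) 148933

First: 82641 + 984 = 83625
Then: 83625 + 65308 = 148933
5) 148933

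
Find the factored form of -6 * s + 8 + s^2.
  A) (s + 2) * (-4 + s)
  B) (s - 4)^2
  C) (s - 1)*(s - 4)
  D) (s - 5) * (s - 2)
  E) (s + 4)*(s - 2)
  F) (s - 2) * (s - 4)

We need to factor -6 * s + 8 + s^2.
The factored form is (s - 2) * (s - 4).
F) (s - 2) * (s - 4)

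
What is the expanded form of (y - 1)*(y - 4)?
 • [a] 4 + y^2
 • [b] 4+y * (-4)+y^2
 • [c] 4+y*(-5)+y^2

Expanding (y - 1)*(y - 4):
= 4+y*(-5)+y^2
c) 4+y*(-5)+y^2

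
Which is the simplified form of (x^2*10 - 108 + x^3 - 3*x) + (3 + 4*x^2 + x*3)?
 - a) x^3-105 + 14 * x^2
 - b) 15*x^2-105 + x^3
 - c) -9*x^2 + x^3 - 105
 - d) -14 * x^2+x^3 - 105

Adding the polynomials and combining like terms:
(x^2*10 - 108 + x^3 - 3*x) + (3 + 4*x^2 + x*3)
= x^3-105 + 14 * x^2
a) x^3-105 + 14 * x^2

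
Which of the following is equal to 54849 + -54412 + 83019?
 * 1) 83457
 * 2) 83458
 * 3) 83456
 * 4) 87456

First: 54849 + -54412 = 437
Then: 437 + 83019 = 83456
3) 83456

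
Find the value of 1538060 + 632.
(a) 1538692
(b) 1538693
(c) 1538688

1538060 + 632 = 1538692
a) 1538692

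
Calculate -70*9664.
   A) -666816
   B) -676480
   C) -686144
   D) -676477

-70 * 9664 = -676480
B) -676480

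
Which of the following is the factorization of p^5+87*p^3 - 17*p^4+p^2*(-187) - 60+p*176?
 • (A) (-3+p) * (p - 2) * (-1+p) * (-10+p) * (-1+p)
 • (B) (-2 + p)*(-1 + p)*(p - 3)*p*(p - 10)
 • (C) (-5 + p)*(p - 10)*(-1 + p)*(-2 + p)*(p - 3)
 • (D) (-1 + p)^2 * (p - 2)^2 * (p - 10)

We need to factor p^5+87*p^3 - 17*p^4+p^2*(-187) - 60+p*176.
The factored form is (-3+p) * (p - 2) * (-1+p) * (-10+p) * (-1+p).
A) (-3+p) * (p - 2) * (-1+p) * (-10+p) * (-1+p)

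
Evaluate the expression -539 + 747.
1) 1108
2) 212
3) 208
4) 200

-539 + 747 = 208
3) 208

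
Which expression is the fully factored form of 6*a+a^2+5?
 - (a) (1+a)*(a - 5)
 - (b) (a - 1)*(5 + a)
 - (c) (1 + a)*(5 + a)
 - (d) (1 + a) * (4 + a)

We need to factor 6*a+a^2+5.
The factored form is (1 + a)*(5 + a).
c) (1 + a)*(5 + a)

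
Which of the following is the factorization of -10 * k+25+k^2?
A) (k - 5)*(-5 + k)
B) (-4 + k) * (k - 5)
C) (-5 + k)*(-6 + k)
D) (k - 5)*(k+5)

We need to factor -10 * k+25+k^2.
The factored form is (k - 5)*(-5 + k).
A) (k - 5)*(-5 + k)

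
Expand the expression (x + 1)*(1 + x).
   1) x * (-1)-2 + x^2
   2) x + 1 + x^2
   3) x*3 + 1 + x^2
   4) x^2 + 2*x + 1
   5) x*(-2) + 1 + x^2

Expanding (x + 1)*(1 + x):
= x^2 + 2*x + 1
4) x^2 + 2*x + 1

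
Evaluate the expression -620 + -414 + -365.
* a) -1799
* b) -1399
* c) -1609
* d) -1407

First: -620 + -414 = -1034
Then: -1034 + -365 = -1399
b) -1399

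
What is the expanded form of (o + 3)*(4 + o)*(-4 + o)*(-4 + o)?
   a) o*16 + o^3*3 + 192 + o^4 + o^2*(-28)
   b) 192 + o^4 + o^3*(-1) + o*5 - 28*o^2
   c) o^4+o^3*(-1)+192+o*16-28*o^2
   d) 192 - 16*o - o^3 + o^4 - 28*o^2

Expanding (o + 3)*(4 + o)*(-4 + o)*(-4 + o):
= o^4+o^3*(-1)+192+o*16-28*o^2
c) o^4+o^3*(-1)+192+o*16-28*o^2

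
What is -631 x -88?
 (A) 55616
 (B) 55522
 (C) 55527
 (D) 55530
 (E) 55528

-631 * -88 = 55528
E) 55528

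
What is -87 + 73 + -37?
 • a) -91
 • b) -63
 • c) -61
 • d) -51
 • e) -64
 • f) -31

First: -87 + 73 = -14
Then: -14 + -37 = -51
d) -51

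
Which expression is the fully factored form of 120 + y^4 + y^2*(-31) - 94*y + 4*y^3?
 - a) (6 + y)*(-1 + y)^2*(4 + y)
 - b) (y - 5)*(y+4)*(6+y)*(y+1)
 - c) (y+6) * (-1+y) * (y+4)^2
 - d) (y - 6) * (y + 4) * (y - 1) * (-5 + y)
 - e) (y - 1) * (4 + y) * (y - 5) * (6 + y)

We need to factor 120 + y^4 + y^2*(-31) - 94*y + 4*y^3.
The factored form is (y - 1) * (4 + y) * (y - 5) * (6 + y).
e) (y - 1) * (4 + y) * (y - 5) * (6 + y)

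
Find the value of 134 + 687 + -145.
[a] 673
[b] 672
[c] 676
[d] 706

First: 134 + 687 = 821
Then: 821 + -145 = 676
c) 676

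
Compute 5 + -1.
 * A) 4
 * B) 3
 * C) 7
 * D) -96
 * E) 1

5 + -1 = 4
A) 4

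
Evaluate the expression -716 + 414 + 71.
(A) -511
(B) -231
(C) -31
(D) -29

First: -716 + 414 = -302
Then: -302 + 71 = -231
B) -231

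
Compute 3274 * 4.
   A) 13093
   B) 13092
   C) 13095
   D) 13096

3274 * 4 = 13096
D) 13096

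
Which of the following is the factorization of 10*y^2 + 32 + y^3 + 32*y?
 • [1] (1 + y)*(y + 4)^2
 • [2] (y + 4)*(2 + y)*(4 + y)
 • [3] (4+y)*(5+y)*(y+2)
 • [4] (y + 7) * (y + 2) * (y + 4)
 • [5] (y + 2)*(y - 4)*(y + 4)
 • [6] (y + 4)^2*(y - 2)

We need to factor 10*y^2 + 32 + y^3 + 32*y.
The factored form is (y + 4)*(2 + y)*(4 + y).
2) (y + 4)*(2 + y)*(4 + y)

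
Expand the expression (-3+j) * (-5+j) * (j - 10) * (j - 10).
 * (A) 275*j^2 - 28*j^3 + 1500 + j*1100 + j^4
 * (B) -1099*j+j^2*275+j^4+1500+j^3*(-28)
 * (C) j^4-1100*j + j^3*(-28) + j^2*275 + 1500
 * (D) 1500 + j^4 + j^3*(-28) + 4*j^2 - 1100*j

Expanding (-3+j) * (-5+j) * (j - 10) * (j - 10):
= j^4-1100*j + j^3*(-28) + j^2*275 + 1500
C) j^4-1100*j + j^3*(-28) + j^2*275 + 1500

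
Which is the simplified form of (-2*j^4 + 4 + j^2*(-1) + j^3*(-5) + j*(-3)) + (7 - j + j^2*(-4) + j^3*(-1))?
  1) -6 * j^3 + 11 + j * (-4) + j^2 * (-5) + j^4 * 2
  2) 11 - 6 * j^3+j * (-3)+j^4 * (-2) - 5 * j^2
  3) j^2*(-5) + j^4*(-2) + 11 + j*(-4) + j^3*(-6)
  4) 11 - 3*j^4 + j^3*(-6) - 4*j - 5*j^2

Adding the polynomials and combining like terms:
(-2*j^4 + 4 + j^2*(-1) + j^3*(-5) + j*(-3)) + (7 - j + j^2*(-4) + j^3*(-1))
= j^2*(-5) + j^4*(-2) + 11 + j*(-4) + j^3*(-6)
3) j^2*(-5) + j^4*(-2) + 11 + j*(-4) + j^3*(-6)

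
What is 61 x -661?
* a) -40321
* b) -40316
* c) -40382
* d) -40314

61 * -661 = -40321
a) -40321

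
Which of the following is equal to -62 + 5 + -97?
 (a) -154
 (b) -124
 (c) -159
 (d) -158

First: -62 + 5 = -57
Then: -57 + -97 = -154
a) -154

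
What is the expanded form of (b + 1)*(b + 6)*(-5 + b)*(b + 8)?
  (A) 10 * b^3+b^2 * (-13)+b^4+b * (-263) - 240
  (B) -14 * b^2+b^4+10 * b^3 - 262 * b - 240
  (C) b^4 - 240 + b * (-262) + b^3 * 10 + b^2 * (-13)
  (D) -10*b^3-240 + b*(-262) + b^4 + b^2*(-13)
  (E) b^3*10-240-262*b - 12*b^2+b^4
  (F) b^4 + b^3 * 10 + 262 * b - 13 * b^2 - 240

Expanding (b + 1)*(b + 6)*(-5 + b)*(b + 8):
= b^4 - 240 + b * (-262) + b^3 * 10 + b^2 * (-13)
C) b^4 - 240 + b * (-262) + b^3 * 10 + b^2 * (-13)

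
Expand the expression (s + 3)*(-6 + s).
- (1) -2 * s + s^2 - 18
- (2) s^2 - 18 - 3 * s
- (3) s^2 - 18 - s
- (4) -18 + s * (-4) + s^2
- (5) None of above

Expanding (s + 3)*(-6 + s):
= s^2 - 18 - 3 * s
2) s^2 - 18 - 3 * s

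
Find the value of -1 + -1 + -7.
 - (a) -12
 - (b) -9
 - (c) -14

First: -1 + -1 = -2
Then: -2 + -7 = -9
b) -9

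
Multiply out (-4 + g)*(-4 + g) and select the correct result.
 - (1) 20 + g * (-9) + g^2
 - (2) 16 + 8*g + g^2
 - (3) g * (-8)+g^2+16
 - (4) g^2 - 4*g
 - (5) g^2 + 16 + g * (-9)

Expanding (-4 + g)*(-4 + g):
= g * (-8)+g^2+16
3) g * (-8)+g^2+16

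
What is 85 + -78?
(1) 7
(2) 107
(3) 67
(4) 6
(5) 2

85 + -78 = 7
1) 7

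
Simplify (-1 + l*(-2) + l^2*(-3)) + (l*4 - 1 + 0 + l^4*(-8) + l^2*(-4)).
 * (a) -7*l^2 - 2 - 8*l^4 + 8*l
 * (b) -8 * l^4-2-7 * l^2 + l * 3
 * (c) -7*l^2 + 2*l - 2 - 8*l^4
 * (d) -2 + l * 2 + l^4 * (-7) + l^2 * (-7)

Adding the polynomials and combining like terms:
(-1 + l*(-2) + l^2*(-3)) + (l*4 - 1 + 0 + l^4*(-8) + l^2*(-4))
= -7*l^2 + 2*l - 2 - 8*l^4
c) -7*l^2 + 2*l - 2 - 8*l^4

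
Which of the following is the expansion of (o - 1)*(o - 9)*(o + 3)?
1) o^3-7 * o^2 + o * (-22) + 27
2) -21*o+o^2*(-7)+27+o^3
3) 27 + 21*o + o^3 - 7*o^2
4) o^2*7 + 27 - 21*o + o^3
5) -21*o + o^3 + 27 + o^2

Expanding (o - 1)*(o - 9)*(o + 3):
= -21*o+o^2*(-7)+27+o^3
2) -21*o+o^2*(-7)+27+o^3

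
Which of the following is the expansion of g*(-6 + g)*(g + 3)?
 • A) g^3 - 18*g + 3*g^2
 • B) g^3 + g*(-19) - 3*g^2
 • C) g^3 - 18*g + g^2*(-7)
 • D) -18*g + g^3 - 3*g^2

Expanding g*(-6 + g)*(g + 3):
= -18*g + g^3 - 3*g^2
D) -18*g + g^3 - 3*g^2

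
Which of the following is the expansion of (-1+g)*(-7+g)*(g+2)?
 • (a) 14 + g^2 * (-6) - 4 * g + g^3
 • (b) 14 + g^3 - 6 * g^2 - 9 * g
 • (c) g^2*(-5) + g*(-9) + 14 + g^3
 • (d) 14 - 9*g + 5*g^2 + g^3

Expanding (-1+g)*(-7+g)*(g+2):
= 14 + g^3 - 6 * g^2 - 9 * g
b) 14 + g^3 - 6 * g^2 - 9 * g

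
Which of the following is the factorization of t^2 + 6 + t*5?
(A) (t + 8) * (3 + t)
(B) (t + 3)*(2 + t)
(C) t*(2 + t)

We need to factor t^2 + 6 + t*5.
The factored form is (t + 3)*(2 + t).
B) (t + 3)*(2 + t)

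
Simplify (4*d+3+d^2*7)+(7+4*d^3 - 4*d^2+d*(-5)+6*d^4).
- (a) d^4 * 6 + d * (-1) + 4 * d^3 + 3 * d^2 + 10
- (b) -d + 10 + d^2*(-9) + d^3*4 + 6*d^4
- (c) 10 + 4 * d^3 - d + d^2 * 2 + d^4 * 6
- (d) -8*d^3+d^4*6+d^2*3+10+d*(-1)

Adding the polynomials and combining like terms:
(4*d + 3 + d^2*7) + (7 + 4*d^3 - 4*d^2 + d*(-5) + 6*d^4)
= d^4 * 6 + d * (-1) + 4 * d^3 + 3 * d^2 + 10
a) d^4 * 6 + d * (-1) + 4 * d^3 + 3 * d^2 + 10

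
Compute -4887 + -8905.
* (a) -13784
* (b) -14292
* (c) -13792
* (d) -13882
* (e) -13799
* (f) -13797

-4887 + -8905 = -13792
c) -13792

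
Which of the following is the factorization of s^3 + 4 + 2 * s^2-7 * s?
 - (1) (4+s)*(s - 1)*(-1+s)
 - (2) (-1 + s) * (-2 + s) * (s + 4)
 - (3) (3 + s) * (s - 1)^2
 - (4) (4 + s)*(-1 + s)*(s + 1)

We need to factor s^3 + 4 + 2 * s^2-7 * s.
The factored form is (4+s)*(s - 1)*(-1+s).
1) (4+s)*(s - 1)*(-1+s)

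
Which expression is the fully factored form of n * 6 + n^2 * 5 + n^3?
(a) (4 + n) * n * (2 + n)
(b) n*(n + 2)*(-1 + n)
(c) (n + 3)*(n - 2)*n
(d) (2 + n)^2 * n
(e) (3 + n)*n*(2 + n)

We need to factor n * 6 + n^2 * 5 + n^3.
The factored form is (3 + n)*n*(2 + n).
e) (3 + n)*n*(2 + n)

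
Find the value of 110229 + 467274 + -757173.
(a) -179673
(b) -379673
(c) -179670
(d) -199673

First: 110229 + 467274 = 577503
Then: 577503 + -757173 = -179670
c) -179670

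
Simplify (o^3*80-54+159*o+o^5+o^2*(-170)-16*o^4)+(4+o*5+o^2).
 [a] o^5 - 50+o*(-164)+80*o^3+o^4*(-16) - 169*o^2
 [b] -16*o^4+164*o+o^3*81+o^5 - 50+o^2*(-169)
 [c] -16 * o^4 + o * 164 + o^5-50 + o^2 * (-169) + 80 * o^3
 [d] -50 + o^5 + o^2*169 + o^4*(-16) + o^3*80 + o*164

Adding the polynomials and combining like terms:
(o^3*80 - 54 + 159*o + o^5 + o^2*(-170) - 16*o^4) + (4 + o*5 + o^2)
= -16 * o^4 + o * 164 + o^5-50 + o^2 * (-169) + 80 * o^3
c) -16 * o^4 + o * 164 + o^5-50 + o^2 * (-169) + 80 * o^3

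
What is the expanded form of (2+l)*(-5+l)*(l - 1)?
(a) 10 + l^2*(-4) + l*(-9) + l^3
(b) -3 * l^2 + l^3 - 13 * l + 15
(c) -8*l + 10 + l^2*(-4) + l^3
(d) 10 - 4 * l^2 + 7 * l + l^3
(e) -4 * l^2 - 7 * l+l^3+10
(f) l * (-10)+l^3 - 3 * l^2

Expanding (2+l)*(-5+l)*(l - 1):
= -4 * l^2 - 7 * l+l^3+10
e) -4 * l^2 - 7 * l+l^3+10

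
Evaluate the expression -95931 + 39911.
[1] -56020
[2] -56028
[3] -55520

-95931 + 39911 = -56020
1) -56020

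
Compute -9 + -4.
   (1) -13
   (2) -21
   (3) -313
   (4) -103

-9 + -4 = -13
1) -13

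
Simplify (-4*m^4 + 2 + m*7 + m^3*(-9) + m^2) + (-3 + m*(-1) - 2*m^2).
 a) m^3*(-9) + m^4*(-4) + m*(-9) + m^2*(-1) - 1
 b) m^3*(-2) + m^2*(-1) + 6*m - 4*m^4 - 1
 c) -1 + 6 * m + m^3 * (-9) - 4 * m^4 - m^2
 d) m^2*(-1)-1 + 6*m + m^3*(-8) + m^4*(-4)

Adding the polynomials and combining like terms:
(-4*m^4 + 2 + m*7 + m^3*(-9) + m^2) + (-3 + m*(-1) - 2*m^2)
= -1 + 6 * m + m^3 * (-9) - 4 * m^4 - m^2
c) -1 + 6 * m + m^3 * (-9) - 4 * m^4 - m^2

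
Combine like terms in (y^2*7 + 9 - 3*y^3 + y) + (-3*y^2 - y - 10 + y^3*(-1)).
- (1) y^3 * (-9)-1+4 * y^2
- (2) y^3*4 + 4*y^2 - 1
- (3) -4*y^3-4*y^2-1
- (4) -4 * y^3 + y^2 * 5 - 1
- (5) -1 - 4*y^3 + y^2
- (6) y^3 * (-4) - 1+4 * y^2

Adding the polynomials and combining like terms:
(y^2*7 + 9 - 3*y^3 + y) + (-3*y^2 - y - 10 + y^3*(-1))
= y^3 * (-4) - 1+4 * y^2
6) y^3 * (-4) - 1+4 * y^2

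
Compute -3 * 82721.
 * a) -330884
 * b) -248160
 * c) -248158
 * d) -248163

-3 * 82721 = -248163
d) -248163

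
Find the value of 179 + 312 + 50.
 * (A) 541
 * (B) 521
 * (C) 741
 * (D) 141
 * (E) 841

First: 179 + 312 = 491
Then: 491 + 50 = 541
A) 541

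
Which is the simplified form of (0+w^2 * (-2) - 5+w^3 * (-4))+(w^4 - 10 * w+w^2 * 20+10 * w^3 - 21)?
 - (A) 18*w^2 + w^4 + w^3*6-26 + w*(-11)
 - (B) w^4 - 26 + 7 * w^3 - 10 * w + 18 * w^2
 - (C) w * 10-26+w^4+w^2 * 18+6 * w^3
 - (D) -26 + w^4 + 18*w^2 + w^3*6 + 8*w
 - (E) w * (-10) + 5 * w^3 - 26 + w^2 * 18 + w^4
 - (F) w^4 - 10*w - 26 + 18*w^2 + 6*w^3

Adding the polynomials and combining like terms:
(0 + w^2*(-2) - 5 + w^3*(-4)) + (w^4 - 10*w + w^2*20 + 10*w^3 - 21)
= w^4 - 10*w - 26 + 18*w^2 + 6*w^3
F) w^4 - 10*w - 26 + 18*w^2 + 6*w^3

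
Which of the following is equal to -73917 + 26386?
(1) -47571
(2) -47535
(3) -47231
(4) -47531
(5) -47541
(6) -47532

-73917 + 26386 = -47531
4) -47531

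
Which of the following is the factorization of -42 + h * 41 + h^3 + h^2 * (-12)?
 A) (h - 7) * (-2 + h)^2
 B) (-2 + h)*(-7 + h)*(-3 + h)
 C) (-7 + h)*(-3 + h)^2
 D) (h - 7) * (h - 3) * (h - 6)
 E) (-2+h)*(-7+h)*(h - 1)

We need to factor -42 + h * 41 + h^3 + h^2 * (-12).
The factored form is (-2 + h)*(-7 + h)*(-3 + h).
B) (-2 + h)*(-7 + h)*(-3 + h)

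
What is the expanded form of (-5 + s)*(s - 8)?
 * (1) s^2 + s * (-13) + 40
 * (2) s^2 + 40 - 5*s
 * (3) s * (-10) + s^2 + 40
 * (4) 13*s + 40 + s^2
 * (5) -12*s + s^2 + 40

Expanding (-5 + s)*(s - 8):
= s^2 + s * (-13) + 40
1) s^2 + s * (-13) + 40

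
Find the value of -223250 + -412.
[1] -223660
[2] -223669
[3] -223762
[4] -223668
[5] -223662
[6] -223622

-223250 + -412 = -223662
5) -223662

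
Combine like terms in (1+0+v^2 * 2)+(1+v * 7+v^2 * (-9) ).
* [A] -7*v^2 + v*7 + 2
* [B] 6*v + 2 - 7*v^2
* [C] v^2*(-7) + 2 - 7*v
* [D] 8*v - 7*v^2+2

Adding the polynomials and combining like terms:
(1 + 0 + v^2*2) + (1 + v*7 + v^2*(-9))
= -7*v^2 + v*7 + 2
A) -7*v^2 + v*7 + 2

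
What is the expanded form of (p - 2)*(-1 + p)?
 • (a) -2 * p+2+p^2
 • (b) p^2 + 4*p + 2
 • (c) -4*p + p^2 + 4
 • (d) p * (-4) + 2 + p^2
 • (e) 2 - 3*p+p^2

Expanding (p - 2)*(-1 + p):
= 2 - 3*p+p^2
e) 2 - 3*p+p^2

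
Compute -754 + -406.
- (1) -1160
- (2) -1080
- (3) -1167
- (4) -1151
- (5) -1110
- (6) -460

-754 + -406 = -1160
1) -1160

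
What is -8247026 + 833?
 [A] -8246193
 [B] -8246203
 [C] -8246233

-8247026 + 833 = -8246193
A) -8246193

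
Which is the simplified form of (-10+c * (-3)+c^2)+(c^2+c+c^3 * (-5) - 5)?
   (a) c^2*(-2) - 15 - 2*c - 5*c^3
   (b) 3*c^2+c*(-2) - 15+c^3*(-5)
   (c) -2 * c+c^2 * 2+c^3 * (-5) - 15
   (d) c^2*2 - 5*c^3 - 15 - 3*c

Adding the polynomials and combining like terms:
(-10 + c*(-3) + c^2) + (c^2 + c + c^3*(-5) - 5)
= -2 * c+c^2 * 2+c^3 * (-5) - 15
c) -2 * c+c^2 * 2+c^3 * (-5) - 15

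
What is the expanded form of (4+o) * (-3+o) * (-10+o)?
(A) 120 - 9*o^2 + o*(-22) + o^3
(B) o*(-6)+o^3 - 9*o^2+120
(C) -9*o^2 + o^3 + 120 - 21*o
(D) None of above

Expanding (4+o) * (-3+o) * (-10+o):
= 120 - 9*o^2 + o*(-22) + o^3
A) 120 - 9*o^2 + o*(-22) + o^3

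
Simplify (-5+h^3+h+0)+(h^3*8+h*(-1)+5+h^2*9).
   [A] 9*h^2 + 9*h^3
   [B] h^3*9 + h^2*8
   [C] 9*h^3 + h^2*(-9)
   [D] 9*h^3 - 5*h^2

Adding the polynomials and combining like terms:
(-5 + h^3 + h + 0) + (h^3*8 + h*(-1) + 5 + h^2*9)
= 9*h^2 + 9*h^3
A) 9*h^2 + 9*h^3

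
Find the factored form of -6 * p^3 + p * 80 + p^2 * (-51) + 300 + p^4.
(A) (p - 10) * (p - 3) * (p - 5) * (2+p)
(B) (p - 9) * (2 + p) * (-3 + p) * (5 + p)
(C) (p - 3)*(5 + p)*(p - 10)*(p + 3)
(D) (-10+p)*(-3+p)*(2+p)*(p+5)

We need to factor -6 * p^3 + p * 80 + p^2 * (-51) + 300 + p^4.
The factored form is (-10+p)*(-3+p)*(2+p)*(p+5).
D) (-10+p)*(-3+p)*(2+p)*(p+5)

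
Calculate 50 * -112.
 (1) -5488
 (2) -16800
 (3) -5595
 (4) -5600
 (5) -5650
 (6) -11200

50 * -112 = -5600
4) -5600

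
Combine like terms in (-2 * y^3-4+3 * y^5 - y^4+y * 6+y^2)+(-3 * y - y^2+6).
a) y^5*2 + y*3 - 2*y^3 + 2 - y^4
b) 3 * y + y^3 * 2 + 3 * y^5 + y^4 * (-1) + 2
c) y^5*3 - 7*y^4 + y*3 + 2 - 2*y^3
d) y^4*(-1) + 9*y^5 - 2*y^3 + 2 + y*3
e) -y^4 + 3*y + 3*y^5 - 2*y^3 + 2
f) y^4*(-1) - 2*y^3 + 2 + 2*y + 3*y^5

Adding the polynomials and combining like terms:
(-2*y^3 - 4 + 3*y^5 - y^4 + y*6 + y^2) + (-3*y - y^2 + 6)
= -y^4 + 3*y + 3*y^5 - 2*y^3 + 2
e) -y^4 + 3*y + 3*y^5 - 2*y^3 + 2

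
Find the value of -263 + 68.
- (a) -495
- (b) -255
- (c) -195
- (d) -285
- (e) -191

-263 + 68 = -195
c) -195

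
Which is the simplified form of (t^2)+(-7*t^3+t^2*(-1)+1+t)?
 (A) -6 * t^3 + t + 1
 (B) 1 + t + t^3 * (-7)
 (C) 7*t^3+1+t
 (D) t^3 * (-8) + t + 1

Adding the polynomials and combining like terms:
(t^2) + (-7*t^3 + t^2*(-1) + 1 + t)
= 1 + t + t^3 * (-7)
B) 1 + t + t^3 * (-7)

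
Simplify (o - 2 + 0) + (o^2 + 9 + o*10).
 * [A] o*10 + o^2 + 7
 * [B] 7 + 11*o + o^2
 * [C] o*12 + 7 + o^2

Adding the polynomials and combining like terms:
(o - 2 + 0) + (o^2 + 9 + o*10)
= 7 + 11*o + o^2
B) 7 + 11*o + o^2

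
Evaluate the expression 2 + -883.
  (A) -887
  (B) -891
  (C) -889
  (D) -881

2 + -883 = -881
D) -881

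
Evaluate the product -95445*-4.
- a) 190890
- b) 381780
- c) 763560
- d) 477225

-95445 * -4 = 381780
b) 381780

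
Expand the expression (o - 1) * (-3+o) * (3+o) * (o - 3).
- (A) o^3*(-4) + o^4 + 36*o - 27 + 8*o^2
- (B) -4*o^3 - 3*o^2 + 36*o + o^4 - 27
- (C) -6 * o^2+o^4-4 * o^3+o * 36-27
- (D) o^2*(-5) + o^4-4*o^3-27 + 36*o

Expanding (o - 1) * (-3+o) * (3+o) * (o - 3):
= -6 * o^2+o^4-4 * o^3+o * 36-27
C) -6 * o^2+o^4-4 * o^3+o * 36-27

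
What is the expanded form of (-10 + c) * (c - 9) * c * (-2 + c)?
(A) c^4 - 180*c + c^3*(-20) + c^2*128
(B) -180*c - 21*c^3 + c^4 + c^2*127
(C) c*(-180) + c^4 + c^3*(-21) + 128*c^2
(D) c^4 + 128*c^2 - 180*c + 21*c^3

Expanding (-10 + c) * (c - 9) * c * (-2 + c):
= c*(-180) + c^4 + c^3*(-21) + 128*c^2
C) c*(-180) + c^4 + c^3*(-21) + 128*c^2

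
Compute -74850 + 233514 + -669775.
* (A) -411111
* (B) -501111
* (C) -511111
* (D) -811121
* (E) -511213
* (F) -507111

First: -74850 + 233514 = 158664
Then: 158664 + -669775 = -511111
C) -511111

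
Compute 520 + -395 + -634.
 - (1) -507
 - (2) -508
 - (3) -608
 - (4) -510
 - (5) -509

First: 520 + -395 = 125
Then: 125 + -634 = -509
5) -509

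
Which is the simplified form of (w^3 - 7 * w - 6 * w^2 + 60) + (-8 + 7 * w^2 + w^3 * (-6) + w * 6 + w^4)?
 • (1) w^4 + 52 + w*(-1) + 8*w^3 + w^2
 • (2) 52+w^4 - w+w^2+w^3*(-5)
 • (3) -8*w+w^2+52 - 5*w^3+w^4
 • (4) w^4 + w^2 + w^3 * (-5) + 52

Adding the polynomials and combining like terms:
(w^3 - 7*w - 6*w^2 + 60) + (-8 + 7*w^2 + w^3*(-6) + w*6 + w^4)
= 52+w^4 - w+w^2+w^3*(-5)
2) 52+w^4 - w+w^2+w^3*(-5)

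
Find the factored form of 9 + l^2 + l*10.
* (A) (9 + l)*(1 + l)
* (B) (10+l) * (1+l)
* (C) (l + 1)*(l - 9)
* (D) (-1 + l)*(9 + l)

We need to factor 9 + l^2 + l*10.
The factored form is (9 + l)*(1 + l).
A) (9 + l)*(1 + l)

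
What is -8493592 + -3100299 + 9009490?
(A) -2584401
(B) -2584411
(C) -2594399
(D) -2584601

First: -8493592 + -3100299 = -11593891
Then: -11593891 + 9009490 = -2584401
A) -2584401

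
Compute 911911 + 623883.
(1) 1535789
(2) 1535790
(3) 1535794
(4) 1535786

911911 + 623883 = 1535794
3) 1535794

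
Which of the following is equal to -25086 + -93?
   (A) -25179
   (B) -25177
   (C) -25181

-25086 + -93 = -25179
A) -25179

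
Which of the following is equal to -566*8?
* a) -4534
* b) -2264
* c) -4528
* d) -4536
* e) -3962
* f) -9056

-566 * 8 = -4528
c) -4528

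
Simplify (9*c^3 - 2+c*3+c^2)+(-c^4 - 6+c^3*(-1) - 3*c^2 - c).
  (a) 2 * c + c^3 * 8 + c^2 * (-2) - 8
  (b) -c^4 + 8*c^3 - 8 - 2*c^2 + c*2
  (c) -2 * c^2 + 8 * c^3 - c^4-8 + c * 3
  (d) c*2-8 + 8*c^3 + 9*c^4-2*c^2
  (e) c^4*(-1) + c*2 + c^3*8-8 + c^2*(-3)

Adding the polynomials and combining like terms:
(9*c^3 - 2 + c*3 + c^2) + (-c^4 - 6 + c^3*(-1) - 3*c^2 - c)
= -c^4 + 8*c^3 - 8 - 2*c^2 + c*2
b) -c^4 + 8*c^3 - 8 - 2*c^2 + c*2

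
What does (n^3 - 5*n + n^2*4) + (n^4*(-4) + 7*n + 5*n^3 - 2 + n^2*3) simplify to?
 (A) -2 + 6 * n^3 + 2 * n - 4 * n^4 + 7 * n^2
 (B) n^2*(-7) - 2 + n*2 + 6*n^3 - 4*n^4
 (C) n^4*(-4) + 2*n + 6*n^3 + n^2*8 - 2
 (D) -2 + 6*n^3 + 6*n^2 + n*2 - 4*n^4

Adding the polynomials and combining like terms:
(n^3 - 5*n + n^2*4) + (n^4*(-4) + 7*n + 5*n^3 - 2 + n^2*3)
= -2 + 6 * n^3 + 2 * n - 4 * n^4 + 7 * n^2
A) -2 + 6 * n^3 + 2 * n - 4 * n^4 + 7 * n^2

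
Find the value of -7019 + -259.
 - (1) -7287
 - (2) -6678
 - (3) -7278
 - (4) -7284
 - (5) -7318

-7019 + -259 = -7278
3) -7278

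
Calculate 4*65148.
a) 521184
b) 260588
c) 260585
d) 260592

4 * 65148 = 260592
d) 260592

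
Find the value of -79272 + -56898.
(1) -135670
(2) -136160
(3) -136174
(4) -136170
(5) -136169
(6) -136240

-79272 + -56898 = -136170
4) -136170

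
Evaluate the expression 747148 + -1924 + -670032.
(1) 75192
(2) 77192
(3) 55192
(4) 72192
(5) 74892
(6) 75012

First: 747148 + -1924 = 745224
Then: 745224 + -670032 = 75192
1) 75192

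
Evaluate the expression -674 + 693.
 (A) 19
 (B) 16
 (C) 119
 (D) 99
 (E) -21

-674 + 693 = 19
A) 19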